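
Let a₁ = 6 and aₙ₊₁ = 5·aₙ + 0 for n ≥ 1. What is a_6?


Computing step by step:
a_1 = 6
a_2 = 30
a_3 = 150
a_4 = 750
a_5 = 3750
a_6 = 18750


a_6 = 18750


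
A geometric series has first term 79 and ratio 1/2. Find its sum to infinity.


S∞ = a₁/(1-r) = 79/(1 - 1/2)
= 79/(1/2)
= 158

S∞ = 158


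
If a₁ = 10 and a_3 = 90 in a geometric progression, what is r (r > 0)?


r^(n-1) = aₙ/a₁
r^2 = 90/10 = 9
r = 9^(1/2)
= ±3; taking r > 0 gives r = 3

r = 3


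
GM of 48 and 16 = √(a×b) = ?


GM = √(48×16) = √768 = 27.7128

GM = 27.7128


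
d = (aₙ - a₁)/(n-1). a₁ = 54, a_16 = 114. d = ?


d = (aₙ - a₁)/(n-1)
= (114 - 54)/(16-1)
= 60/15 = 4

d = 4


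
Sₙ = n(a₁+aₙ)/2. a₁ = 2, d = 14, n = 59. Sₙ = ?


aₙ = 2 + (59-1)×14 = 814
Sₙ = n(a₁+aₙ)/2 = 59×(2+814)/2
= 59×816/2 = 24072

S_59 = 24072


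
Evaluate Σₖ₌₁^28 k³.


n(n+1)/2 = 28×29/2 = 406
Σk³ = 406² = 164836

Σk³ = 164836


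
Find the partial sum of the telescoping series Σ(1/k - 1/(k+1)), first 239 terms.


Telescoping: adjacent terms cancel.
= 1/1 - 1/240
= 1 - 1/240 = 239/240

Sum = 239/240


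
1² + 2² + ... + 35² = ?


n = 35
n(n+1)(2n+1)/6 = 35×36×71/6
= 89460/6 = 14910

Σk² = 14910


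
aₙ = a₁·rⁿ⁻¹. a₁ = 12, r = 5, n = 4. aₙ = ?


aₙ = a₁·r^(n-1)
= 12×5^3
= 12×125
= 1500

a_4 = 1500


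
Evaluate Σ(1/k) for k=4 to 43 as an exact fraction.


Σₖ₌4^43 1/k = 1/4 + 1/5 + 1/6 + ... + 1/43
= 307869487527576617/122332313750680800
≈ 2.5167

Sum = 307869487527576617/122332313750680800 ≈ 2.5167


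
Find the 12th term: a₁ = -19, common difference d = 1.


aₙ = a₁ + (n-1)d
= -19 + (12-1)×1
= -19 + 11
= -8

a_12 = -8


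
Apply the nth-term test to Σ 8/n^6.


lim(n→∞) 8/n^6 = 0
lim aₙ = 0 → nth-term test is INCONCLUSIVE
(Need other tests; this is actually a convergent p-series with p=6 > 1)

Inconclusive (lim aₙ = 0; need another test)


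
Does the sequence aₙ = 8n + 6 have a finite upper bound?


aₙ = 8n + 6 → as n→∞, aₙ→∞
No finite upper bound exists
The sequence is UNBOUNDED

Unbounded (aₙ → ∞ as n → ∞)


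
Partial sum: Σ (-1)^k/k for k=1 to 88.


S = -1 + 1/2 - 1/3 + 1/4 - 1/5 + 1/6 - 1/7 + 1/8 ± ...
= -0.6875
(Full series converges to -ln(2) ≈ -0.6931)

S_88 = -0.6875


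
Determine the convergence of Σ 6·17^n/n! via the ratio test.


aₙ = 6·17^n/n!
a_{n+1}/aₙ = 17^(n+1)/(n+1)! × n!/17^n  (constant 6 cancels)
= 17/(n+1)
L = lim(n→∞) 17/(n+1) = 0
L < 1 → series CONVERGES

Converges (ratio test: L = 0 < 1)


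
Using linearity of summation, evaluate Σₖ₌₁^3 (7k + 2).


Σ(7k+2) = 7·Σk + 2·n
= 7·6 + 2·3
= 42 + 6 = 48

Σ = 48


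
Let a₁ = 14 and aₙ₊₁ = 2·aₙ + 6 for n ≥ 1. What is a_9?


Computing step by step:
a_1 = 14
a_2 = 34
a_3 = 74
a_4 = 154
a_5 = 314
a_6 = 634
a_7 = 1274
a_8 = 2554
a_9 = 5114


a_9 = 5114


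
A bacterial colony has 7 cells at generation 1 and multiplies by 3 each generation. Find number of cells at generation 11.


aₙ = a₁·r^(n-1)
= 7×3^10
= 7×59049
= 413343

a_11 = 413343


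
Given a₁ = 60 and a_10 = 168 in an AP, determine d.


d = (aₙ - a₁)/(n-1)
= (168 - 60)/(10-1)
= 108/9 = 12

d = 12


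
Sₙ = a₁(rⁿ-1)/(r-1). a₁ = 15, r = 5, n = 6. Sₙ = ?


Sₙ = 15×(5^6 - 1)/(5 - 1)
= 15×(15625 - 1)/4
= 15×15624/4
= 58590

S_6 = 58590


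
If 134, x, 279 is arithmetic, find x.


AM = (134 + 279)/2 = 413/2 = 206.5

AM = 206.5


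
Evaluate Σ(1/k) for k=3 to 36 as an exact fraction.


Σₖ₌3^36 1/k = 1/3 + 1/4 + 1/5 + ... + 1/36
= 35110531858309/13127595717600
≈ 2.6746

Sum = 35110531858309/13127595717600 ≈ 2.6746


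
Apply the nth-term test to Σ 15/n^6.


lim(n→∞) 15/n^6 = 0
lim aₙ = 0 → nth-term test is INCONCLUSIVE
(Need other tests; this is actually a convergent p-series with p=6 > 1)

Inconclusive (lim aₙ = 0; need another test)


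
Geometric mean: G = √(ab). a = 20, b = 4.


GM = √(20×4) = √80 = 8.9443

GM = 8.9443


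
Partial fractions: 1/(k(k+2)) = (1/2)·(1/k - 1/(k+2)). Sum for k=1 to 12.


1/(k(k+2)) = (1/2)·(1/k - 1/(k+2)) (partial fractions)
Telescoping: Σ = (1/2)·(1 + 1/2 - 1/13 - 1/14) = 123/182

Sum = 123/182


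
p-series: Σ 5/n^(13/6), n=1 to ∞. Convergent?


p-series test: Σ c/n^p converges if p > 1, diverges if p ≤ 1 (constant c > 0 doesn't affect convergence).
p = 13/6
13/6 > 1 → CONVERGES

Converges (p = 13/6 > 1)


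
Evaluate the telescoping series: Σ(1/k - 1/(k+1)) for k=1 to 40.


Telescoping: adjacent terms cancel.
= 1/1 - 1/41
= 1 - 1/41 = 40/41

Sum = 40/41


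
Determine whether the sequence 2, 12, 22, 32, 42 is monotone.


Differences: 10, 10, 10, 10
All differences > 0 → strictly INCREASING

Monotonically increasing


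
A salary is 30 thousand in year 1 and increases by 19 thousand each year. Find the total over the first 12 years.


aₙ = 30 + (12-1)×19 = 239
Sₙ = n(a₁+aₙ)/2 = 12×(30+239)/2
= 12×269/2 = 1614

S_12 = 1614


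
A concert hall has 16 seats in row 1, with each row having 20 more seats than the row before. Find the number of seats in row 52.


aₙ = a₁ + (n-1)d
= 16 + (52-1)×20
= 16 + 1020
= 1036

a_52 = 1036


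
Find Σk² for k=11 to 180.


Σₖ₌11^180 k² = Σₖ₌₁^180 k² − Σₖ₌₁^10 k²
= 180·181·361/6 − 10·11·21/6
= 1960230 − 385 = 1959845

Σk² = 1959845


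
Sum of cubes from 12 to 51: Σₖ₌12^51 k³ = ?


Σₖ₌12^51 k³ = [51·52/2]² − [11·12/2]²
= 1758276 − 4356 = 1753920

Σk³ = 1753920


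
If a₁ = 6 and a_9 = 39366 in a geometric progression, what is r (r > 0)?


r^(n-1) = aₙ/a₁
r^8 = 39366/6 = 6561
r = 6561^(1/8)
= ±3; taking r > 0 gives r = 3

r = 3


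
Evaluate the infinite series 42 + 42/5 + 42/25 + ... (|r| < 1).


S∞ = a₁/(1-r) = 42/(1 - 1/5)
= 42/(4/5)
= 105/2

S∞ = 105/2


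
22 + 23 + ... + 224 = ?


Σₖ₌22^224 k = Σₖ₌₁^224 k − Σₖ₌₁^21 k
= 224·225/2 − 21·22/2
= 25200 − 231 = 24969

Σk = 24969


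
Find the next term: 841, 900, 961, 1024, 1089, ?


Pattern: perfect squares: n²
Terms: 841, 900, 961, 1024, 1089
Next term = 1156

Next term = 1156


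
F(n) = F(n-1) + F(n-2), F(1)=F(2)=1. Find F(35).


Fibonacci sequence: 1, 1, 2, 3, 5, 8, 13, 21, 34, 55, 89, ...
F(35) = 9227465

F(35) = 9227465


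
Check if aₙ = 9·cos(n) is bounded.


For all n, -1 ≤ cos(n) ≤ 1, so -9 ≤ 9·cos(n) ≤ 9
Lower bound: -9, Upper bound: 9
The sequence IS bounded

Bounded (-9 ≤ aₙ ≤ 9)


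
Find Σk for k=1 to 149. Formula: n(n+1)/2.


n(n+1)/2 = 149×150/2 = 22350/2 = 11175

Σk = 11175


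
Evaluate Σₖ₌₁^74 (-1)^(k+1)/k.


S = 1 - 1/2 + 1/3 - 1/4 + 1/5 - 1/6 + 1/7 - 1/8 ± ...
= 0.6864
(Full series converges to +ln(2) ≈ +0.6931)

S_74 = 0.6864


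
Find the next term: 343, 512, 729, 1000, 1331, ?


Pattern: perfect cubes: n³
Terms: 343, 512, 729, 1000, 1331
Next term = 1728

Next term = 1728


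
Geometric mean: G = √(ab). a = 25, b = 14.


GM = √(25×14) = √350 = 18.7083

GM = 18.7083


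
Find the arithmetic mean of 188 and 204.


AM = (188 + 204)/2 = 392/2 = 196

AM = 196


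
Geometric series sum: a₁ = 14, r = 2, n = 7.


Sₙ = 14×(2^7 - 1)/(2 - 1)
= 14×(128 - 1)/1
= 14×127/1
= 1778

S_7 = 1778


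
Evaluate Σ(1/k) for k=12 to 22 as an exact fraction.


Σₖ₌12^22 1/k = 1/12 + 1/13 + 1/14 + ... + 1/22
= 156188887/232792560
≈ 0.6709

Sum = 156188887/232792560 ≈ 0.6709


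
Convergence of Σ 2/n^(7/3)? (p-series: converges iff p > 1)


p-series test: Σ c/n^p converges if p > 1, diverges if p ≤ 1 (constant c > 0 doesn't affect convergence).
p = 7/3
7/3 > 1 → CONVERGES

Converges (p = 7/3 > 1)


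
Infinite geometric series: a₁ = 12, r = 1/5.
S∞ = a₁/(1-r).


S∞ = a₁/(1-r) = 12/(1 - 1/5)
= 12/(4/5)
= 15

S∞ = 15


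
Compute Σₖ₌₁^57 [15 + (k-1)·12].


aₙ = 15 + (57-1)×12 = 687
Sₙ = n(a₁+aₙ)/2 = 57×(15+687)/2
= 57×702/2 = 20007

S_57 = 20007


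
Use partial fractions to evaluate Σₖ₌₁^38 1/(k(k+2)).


1/(k(k+2)) = (1/2)·(1/k - 1/(k+2)) (partial fractions)
Telescoping: Σ = (1/2)·(1 + 1/2 - 1/39 - 1/40) = 2261/3120

Sum = 2261/3120


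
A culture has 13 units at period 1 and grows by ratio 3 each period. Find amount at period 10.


aₙ = a₁·r^(n-1)
= 13×3^9
= 13×19683
= 255879

a_10 = 255879


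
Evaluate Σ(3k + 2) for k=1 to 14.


Σ(3k+2) = 3·Σk + 2·n
= 3·105 + 2·14
= 315 + 28 = 343

Σ = 343


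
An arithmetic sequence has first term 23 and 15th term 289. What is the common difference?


d = (aₙ - a₁)/(n-1)
= (289 - 23)/(15-1)
= 266/14 = 19

d = 19


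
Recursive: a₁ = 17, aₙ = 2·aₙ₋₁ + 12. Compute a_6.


Computing step by step:
a_1 = 17
a_2 = 46
a_3 = 104
a_4 = 220
a_5 = 452
a_6 = 916


a_6 = 916


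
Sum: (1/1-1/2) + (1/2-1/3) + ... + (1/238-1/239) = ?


Telescoping: adjacent terms cancel.
= 1/1 - 1/239
= 1 - 1/239 = 238/239

Sum = 238/239


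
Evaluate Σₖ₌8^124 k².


Σₖ₌8^124 k² = Σₖ₌₁^124 k² − Σₖ₌₁^7 k²
= 124·125·249/6 − 7·8·15/6
= 643250 − 140 = 643110

Σk² = 643110


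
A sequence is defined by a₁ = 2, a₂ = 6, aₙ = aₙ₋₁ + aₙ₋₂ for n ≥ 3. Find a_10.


Computing iteratively: 2, 6, 8, 14, 22, 36, 58, 94, 152, 246
a_10 = 246

a_10 = 246


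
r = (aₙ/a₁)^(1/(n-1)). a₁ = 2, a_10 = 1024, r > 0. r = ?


r^(n-1) = aₙ/a₁
r^9 = 1024/2 = 512
r = 512^(1/9)
= 2

r = 2


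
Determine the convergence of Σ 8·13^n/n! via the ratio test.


aₙ = 8·13^n/n!
a_{n+1}/aₙ = 13^(n+1)/(n+1)! × n!/13^n  (constant 8 cancels)
= 13/(n+1)
L = lim(n→∞) 13/(n+1) = 0
L < 1 → series CONVERGES

Converges (ratio test: L = 0 < 1)


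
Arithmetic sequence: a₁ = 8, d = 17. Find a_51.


aₙ = a₁ + (n-1)d
= 8 + (51-1)×17
= 8 + 850
= 858

a_51 = 858


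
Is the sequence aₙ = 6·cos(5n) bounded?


For all n, -1 ≤ cos(5n) ≤ 1, so -6 ≤ 6·cos(5n) ≤ 6
Lower bound: -6, Upper bound: 6
The sequence IS bounded

Bounded (-6 ≤ aₙ ≤ 6)


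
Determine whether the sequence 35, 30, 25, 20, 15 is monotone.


Differences: -5, -5, -5, -5
All differences < 0 → strictly DECREASING

Monotonically decreasing


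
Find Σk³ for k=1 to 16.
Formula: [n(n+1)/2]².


n(n+1)/2 = 16×17/2 = 136
Σk³ = 136² = 18496

Σk³ = 18496


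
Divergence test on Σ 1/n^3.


lim(n→∞) 1/n^3 = 0
lim aₙ = 0 → nth-term test is INCONCLUSIVE
(Need other tests; this is actually a convergent p-series with p=3 > 1)

Inconclusive (lim aₙ = 0; need another test)


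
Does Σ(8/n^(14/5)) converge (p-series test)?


p-series test: Σ c/n^p converges if p > 1, diverges if p ≤ 1 (constant c > 0 doesn't affect convergence).
p = 14/5
14/5 > 1 → CONVERGES

Converges (p = 14/5 > 1)


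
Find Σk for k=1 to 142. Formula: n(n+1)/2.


n(n+1)/2 = 142×143/2 = 20306/2 = 10153

Σk = 10153


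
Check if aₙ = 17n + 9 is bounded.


aₙ = 17n + 9 → as n→∞, aₙ→∞
No finite upper bound exists
The sequence is UNBOUNDED

Unbounded (aₙ → ∞ as n → ∞)


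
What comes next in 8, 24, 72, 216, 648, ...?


Pattern: geometric (r=3)
Terms: 8, 24, 72, 216, 648
Next term = 1944

Next term = 1944


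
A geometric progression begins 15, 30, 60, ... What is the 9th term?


aₙ = a₁·r^(n-1)
= 15×2^8
= 15×256
= 3840

a_9 = 3840


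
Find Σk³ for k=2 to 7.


Σₖ₌2^7 k³ = [7·8/2]² − [1·2/2]²
= 784 − 1 = 783

Σk³ = 783


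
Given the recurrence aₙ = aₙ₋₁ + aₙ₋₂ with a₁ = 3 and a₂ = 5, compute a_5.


Computing iteratively: 3, 5, 8, 13, 21
a_5 = 21

a_5 = 21


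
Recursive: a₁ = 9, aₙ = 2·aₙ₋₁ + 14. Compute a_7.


Computing step by step:
a_1 = 9
a_2 = 32
a_3 = 78
a_4 = 170
a_5 = 354
a_6 = 722
a_7 = 1458


a_7 = 1458


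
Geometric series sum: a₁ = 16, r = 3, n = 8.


Sₙ = 16×(3^8 - 1)/(3 - 1)
= 16×(6561 - 1)/2
= 16×6560/2
= 52480

S_8 = 52480


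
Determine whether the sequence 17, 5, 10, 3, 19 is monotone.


Differences: -12, 5, -7, 16
Difference at position 2 is +5 (> 0) but position 1 is -12 (< 0) — sequence both rises and falls
→ NOT monotonic

Not monotonic


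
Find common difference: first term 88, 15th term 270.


d = (aₙ - a₁)/(n-1)
= (270 - 88)/(15-1)
= 182/14 = 13

d = 13


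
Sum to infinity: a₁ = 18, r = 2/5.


S∞ = a₁/(1-r) = 18/(1 - 2/5)
= 18/(3/5)
= 30

S∞ = 30


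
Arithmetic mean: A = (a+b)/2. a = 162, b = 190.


AM = (162 + 190)/2 = 352/2 = 176

AM = 176


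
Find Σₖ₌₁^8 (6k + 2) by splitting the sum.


Σ(6k+2) = 6·Σk + 2·n
= 6·36 + 2·8
= 216 + 16 = 232

Σ = 232


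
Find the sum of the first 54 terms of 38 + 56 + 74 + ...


aₙ = 38 + (54-1)×18 = 992
Sₙ = n(a₁+aₙ)/2 = 54×(38+992)/2
= 54×1030/2 = 27810

S_54 = 27810


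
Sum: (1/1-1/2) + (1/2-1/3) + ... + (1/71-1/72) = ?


Telescoping: adjacent terms cancel.
= 1/1 - 1/72
= 1 - 1/72 = 71/72

Sum = 71/72


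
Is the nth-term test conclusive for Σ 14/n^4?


lim(n→∞) 14/n^4 = 0
lim aₙ = 0 → nth-term test is INCONCLUSIVE
(Need other tests; this is actually a convergent p-series with p=4 > 1)

Inconclusive (lim aₙ = 0; need another test)


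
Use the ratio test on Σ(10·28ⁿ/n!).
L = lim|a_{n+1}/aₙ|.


aₙ = 10·28^n/n!
a_{n+1}/aₙ = 28^(n+1)/(n+1)! × n!/28^n  (constant 10 cancels)
= 28/(n+1)
L = lim(n→∞) 28/(n+1) = 0
L < 1 → series CONVERGES

Converges (ratio test: L = 0 < 1)


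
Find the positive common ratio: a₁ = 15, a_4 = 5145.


r^(n-1) = aₙ/a₁
r^3 = 5145/15 = 343
r = 343^(1/3)
= 7

r = 7


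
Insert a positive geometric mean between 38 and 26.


GM = √(38×26) = √988 = 31.4325

GM = 31.4325


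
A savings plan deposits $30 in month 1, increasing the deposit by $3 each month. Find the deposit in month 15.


aₙ = a₁ + (n-1)d
= 30 + (15-1)×3
= 30 + 42
= 72

a_15 = 72


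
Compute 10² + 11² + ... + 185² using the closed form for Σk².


Σₖ₌10^185 k² = Σₖ₌₁^185 k² − Σₖ₌₁^9 k²
= 185·186·371/6 − 9·10·19/6
= 2127685 − 285 = 2127400

Σk² = 2127400


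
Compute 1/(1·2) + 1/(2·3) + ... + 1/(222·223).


1/(k(k+1)) = 1/k - 1/(k+1) (partial fractions)
Telescoping: Σ = 1 - 1/223 = 222/223

Sum = 222/223


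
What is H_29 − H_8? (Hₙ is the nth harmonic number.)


Σₖ₌9^29 1/k = 1/9 + 1/10 + 1/11 + ... + 1/29
= 2896913806777/2329089562800
≈ 1.2438

Sum = 2896913806777/2329089562800 ≈ 1.2438


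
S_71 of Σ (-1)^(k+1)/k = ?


S = 1 - 1/2 + 1/3 - 1/4 + 1/5 - 1/6 + 1/7 - 1/8 ± ...
= 0.7001
(Full series converges to +ln(2) ≈ +0.6931)

S_71 = 0.7001


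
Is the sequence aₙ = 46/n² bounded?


a₁ = 46, a₂ = 46/4, a₃ = 46/9, ...
0 < aₙ ≤ 46 for all n ≥ 1
The sequence IS bounded

Bounded (0 < aₙ ≤ 46)


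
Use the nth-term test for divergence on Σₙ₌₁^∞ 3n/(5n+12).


lim(n→∞) 3n/(5n+12) = 3/5 = 3/5  (divide numerator and denominator by n)
lim aₙ = 3/5 ≠ 0 → series DIVERGES

Diverges (lim aₙ = 3/5 ≠ 0)


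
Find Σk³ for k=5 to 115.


Σₖ₌5^115 k³ = [115·116/2]² − [4·5/2]²
= 44488900 − 100 = 44488800

Σk³ = 44488800


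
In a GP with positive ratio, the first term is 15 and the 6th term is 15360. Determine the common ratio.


r^(n-1) = aₙ/a₁
r^5 = 15360/15 = 1024
r = 1024^(1/5)
= 4

r = 4


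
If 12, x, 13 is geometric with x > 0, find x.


GM = √(12×13) = √156 = 12.49

GM = 12.49


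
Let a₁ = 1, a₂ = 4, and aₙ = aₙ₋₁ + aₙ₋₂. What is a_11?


Computing iteratively: 1, 4, 5, 9, 14, 23, 37, 60, 97, 157, 254
a_11 = 254

a_11 = 254


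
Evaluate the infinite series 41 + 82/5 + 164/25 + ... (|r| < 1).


S∞ = a₁/(1-r) = 41/(1 - 2/5)
= 41/(3/5)
= 205/3

S∞ = 205/3


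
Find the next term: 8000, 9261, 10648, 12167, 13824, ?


Pattern: perfect cubes: n³
Terms: 8000, 9261, 10648, 12167, 13824
Next term = 15625

Next term = 15625


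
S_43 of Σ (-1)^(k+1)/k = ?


S = 1 - 1/2 + 1/3 - 1/4 + 1/5 - 1/6 + 1/7 - 1/8 ± ...
= 0.7046
(Full series converges to +ln(2) ≈ +0.6931)

S_43 = 0.7046


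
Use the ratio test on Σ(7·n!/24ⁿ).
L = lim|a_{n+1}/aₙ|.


aₙ = 7·n!/24^n
a_{n+1}/aₙ = (n+1)!/24^(n+1) × 24^n/n!  (constant 7 cancels)
= (n+1)/24
L = lim(n→∞) (n+1)/24 = ∞
L > 1 → series DIVERGES

Diverges (ratio test: L = ∞ > 1)


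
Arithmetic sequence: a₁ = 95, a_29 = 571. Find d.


d = (aₙ - a₁)/(n-1)
= (571 - 95)/(29-1)
= 476/28 = 17

d = 17


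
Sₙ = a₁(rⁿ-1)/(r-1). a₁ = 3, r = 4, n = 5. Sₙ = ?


Sₙ = 3×(4^5 - 1)/(4 - 1)
= 3×(1024 - 1)/3
= 3×1023/3
= 1023

S_5 = 1023


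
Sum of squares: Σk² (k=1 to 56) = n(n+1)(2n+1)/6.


n = 56
n(n+1)(2n+1)/6 = 56×57×113/6
= 360696/6 = 60116

Σk² = 60116


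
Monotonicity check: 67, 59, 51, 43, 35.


Differences: -8, -8, -8, -8
All differences < 0 → strictly DECREASING

Monotonically decreasing


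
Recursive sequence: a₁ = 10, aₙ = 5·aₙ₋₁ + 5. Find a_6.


Computing step by step:
a_1 = 10
a_2 = 55
a_3 = 280
a_4 = 1405
a_5 = 7030
a_6 = 35155


a_6 = 35155


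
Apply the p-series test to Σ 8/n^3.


p-series test: Σ c/n^p converges if p > 1, diverges if p ≤ 1 (constant c > 0 doesn't affect convergence).
p = 3
3 > 1 → CONVERGES

Converges (p = 3 > 1)


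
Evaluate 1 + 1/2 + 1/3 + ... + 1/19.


H_19 = 1/1 + 1/2 + 1/3 + ... + 1/19
= 275295799/77597520
≈ 3.5477

H_19 = 275295799/77597520 ≈ 3.5477


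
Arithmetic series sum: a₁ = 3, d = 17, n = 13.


aₙ = 3 + (13-1)×17 = 207
Sₙ = n(a₁+aₙ)/2 = 13×(3+207)/2
= 13×210/2 = 1365

S_13 = 1365


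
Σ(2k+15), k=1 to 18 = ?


Σ(2k+15) = 2·Σk + 15·n
= 2·171 + 15·18
= 342 + 270 = 612

Σ = 612


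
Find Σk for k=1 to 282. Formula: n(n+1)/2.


n(n+1)/2 = 282×283/2 = 79806/2 = 39903

Σk = 39903


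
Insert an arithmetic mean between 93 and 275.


AM = (93 + 275)/2 = 368/2 = 184

AM = 184


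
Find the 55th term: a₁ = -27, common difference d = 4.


aₙ = a₁ + (n-1)d
= -27 + (55-1)×4
= -27 + 216
= 189

a_55 = 189


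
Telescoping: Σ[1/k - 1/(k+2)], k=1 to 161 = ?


Telescoping with gap 2: two head and two tail terms survive.
= (1 + 1/2) - (1/162 + 1/163)
= 3/2 - 1/162 - 1/163 = 19642/13203

Sum = 19642/13203


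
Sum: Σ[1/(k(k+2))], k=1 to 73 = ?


1/(k(k+2)) = (1/2)·(1/k - 1/(k+2)) (partial fractions)
Telescoping: Σ = (1/2)·(1 + 1/2 - 1/74 - 1/75) = 2044/2775

Sum = 2044/2775


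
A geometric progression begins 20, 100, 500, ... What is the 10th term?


aₙ = a₁·r^(n-1)
= 20×5^9
= 20×1953125
= 39062500

a_10 = 39062500


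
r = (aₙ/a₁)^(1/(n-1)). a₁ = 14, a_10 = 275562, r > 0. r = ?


r^(n-1) = aₙ/a₁
r^9 = 275562/14 = 19683
r = 19683^(1/9)
= 3

r = 3


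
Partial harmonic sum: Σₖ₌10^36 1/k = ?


Σₖ₌10^36 1/k = 1/10 + 1/11 + 1/12 + ... + 1/36
= 2523481985527/1875370816800
≈ 1.3456

Sum = 2523481985527/1875370816800 ≈ 1.3456


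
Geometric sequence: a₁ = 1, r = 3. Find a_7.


aₙ = a₁·r^(n-1)
= 1×3^6
= 1×729
= 729

a_7 = 729


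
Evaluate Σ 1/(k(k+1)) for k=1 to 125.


1/(k(k+1)) = 1/k - 1/(k+1) (partial fractions)
Telescoping: Σ = 1 - 1/126 = 125/126

Sum = 125/126


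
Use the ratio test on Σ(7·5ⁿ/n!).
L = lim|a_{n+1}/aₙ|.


aₙ = 7·5^n/n!
a_{n+1}/aₙ = 5^(n+1)/(n+1)! × n!/5^n  (constant 7 cancels)
= 5/(n+1)
L = lim(n→∞) 5/(n+1) = 0
L < 1 → series CONVERGES

Converges (ratio test: L = 0 < 1)


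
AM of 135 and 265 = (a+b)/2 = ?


AM = (135 + 265)/2 = 400/2 = 200

AM = 200


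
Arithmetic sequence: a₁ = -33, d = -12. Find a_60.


aₙ = a₁ + (n-1)d
= -33 + (60-1)×-12
= -33 - 708
= -741

a_60 = -741


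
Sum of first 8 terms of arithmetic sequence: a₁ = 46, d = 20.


aₙ = 46 + (8-1)×20 = 186
Sₙ = n(a₁+aₙ)/2 = 8×(46+186)/2
= 8×232/2 = 928

S_8 = 928


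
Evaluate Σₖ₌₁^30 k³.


n(n+1)/2 = 30×31/2 = 465
Σk³ = 465² = 216225

Σk³ = 216225


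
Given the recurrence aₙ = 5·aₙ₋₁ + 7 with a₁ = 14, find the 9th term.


Computing step by step:
a_1 = 14
a_2 = 77
a_3 = 392
a_4 = 1967
a_5 = 9842
a_6 = 49217
a_7 = 246092
a_8 = 1230467
a_9 = 6152342


a_9 = 6152342


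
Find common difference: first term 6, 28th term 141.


d = (aₙ - a₁)/(n-1)
= (141 - 6)/(28-1)
= 135/27 = 5

d = 5


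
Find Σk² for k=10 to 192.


Σₖ₌10^192 k² = Σₖ₌₁^192 k² − Σₖ₌₁^9 k²
= 192·193·385/6 − 9·10·19/6
= 2377760 − 285 = 2377475

Σk² = 2377475


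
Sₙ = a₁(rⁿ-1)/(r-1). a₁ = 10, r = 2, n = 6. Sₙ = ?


Sₙ = 10×(2^6 - 1)/(2 - 1)
= 10×(64 - 1)/1
= 10×63/1
= 630

S_6 = 630


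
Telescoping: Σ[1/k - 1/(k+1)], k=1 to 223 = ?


Telescoping: adjacent terms cancel.
= 1/1 - 1/224
= 1 - 1/224 = 223/224

Sum = 223/224


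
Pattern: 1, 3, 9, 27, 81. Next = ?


Pattern: geometric (r=3)
Terms: 1, 3, 9, 27, 81
Next term = 243

Next term = 243


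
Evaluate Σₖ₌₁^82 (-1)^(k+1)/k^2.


S = 1 - 1/4 + 1/9 - 1/16 + 1/25 - 1/36 + 1/49 - 1/64 ± ...
= 0.8224
(Full series converges to +π²/12 ≈ +0.8225)

S_82 = 0.8224


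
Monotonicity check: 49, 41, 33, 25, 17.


Differences: -8, -8, -8, -8
All differences < 0 → strictly DECREASING

Monotonically decreasing


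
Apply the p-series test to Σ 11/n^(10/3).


p-series test: Σ c/n^p converges if p > 1, diverges if p ≤ 1 (constant c > 0 doesn't affect convergence).
p = 10/3
10/3 > 1 → CONVERGES

Converges (p = 10/3 > 1)


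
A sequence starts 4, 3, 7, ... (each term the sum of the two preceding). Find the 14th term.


Computing iteratively: 4, 3, 7, 10, 17, 27, 44, 71, 115, 186, 301, 487, ...
a_14 = 1275

a_14 = 1275


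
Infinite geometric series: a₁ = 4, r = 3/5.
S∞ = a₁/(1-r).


S∞ = a₁/(1-r) = 4/(1 - 3/5)
= 4/(2/5)
= 10

S∞ = 10


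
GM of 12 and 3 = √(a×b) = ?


GM = √(12×3) = √36 = 6

GM = 6


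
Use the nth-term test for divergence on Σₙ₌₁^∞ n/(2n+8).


lim(n→∞) n/(2n+8) = 1/2 = 1/2  (divide numerator and denominator by n)
lim aₙ = 1/2 ≠ 0 → series DIVERGES

Diverges (lim aₙ = 1/2 ≠ 0)


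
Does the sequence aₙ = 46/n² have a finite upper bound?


a₁ = 46, a₂ = 46/4, a₃ = 46/9, ...
0 < aₙ ≤ 46 for all n ≥ 1
The sequence IS bounded

Bounded (0 < aₙ ≤ 46)


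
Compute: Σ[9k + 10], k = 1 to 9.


Σ(9k+10) = 9·Σk + 10·n
= 9·45 + 10·9
= 405 + 90 = 495

Σ = 495


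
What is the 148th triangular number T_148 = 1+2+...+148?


n(n+1)/2 = 148×149/2 = 22052/2 = 11026

Σk = 11026


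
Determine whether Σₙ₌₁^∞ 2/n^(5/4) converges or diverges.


p-series test: Σ c/n^p converges if p > 1, diverges if p ≤ 1 (constant c > 0 doesn't affect convergence).
p = 5/4
5/4 > 1 → CONVERGES

Converges (p = 5/4 > 1)


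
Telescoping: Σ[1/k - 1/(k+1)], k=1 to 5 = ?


Telescoping: adjacent terms cancel.
= 1/1 - 1/6
= 1 - 1/6 = 5/6

Sum = 5/6


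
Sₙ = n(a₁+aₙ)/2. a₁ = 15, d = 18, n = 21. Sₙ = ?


aₙ = 15 + (21-1)×18 = 375
Sₙ = n(a₁+aₙ)/2 = 21×(15+375)/2
= 21×390/2 = 4095

S_21 = 4095


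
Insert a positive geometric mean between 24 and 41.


GM = √(24×41) = √984 = 31.3688

GM = 31.3688


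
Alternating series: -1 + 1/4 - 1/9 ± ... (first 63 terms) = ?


S = -1 + 1/4 - 1/9 + 1/16 - 1/25 + 1/36 - 1/49 + 1/64 ± ...
= -0.8226
(Full series converges to -π²/12 ≈ -0.8225)

S_63 = -0.8226


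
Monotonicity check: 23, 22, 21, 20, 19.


Differences: -1, -1, -1, -1
All differences < 0 → strictly DECREASING

Monotonically decreasing


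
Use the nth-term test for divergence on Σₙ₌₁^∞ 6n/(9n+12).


lim(n→∞) 6n/(9n+12) = 6/9 = 2/3  (divide numerator and denominator by n)
lim aₙ = 2/3 ≠ 0 → series DIVERGES

Diverges (lim aₙ = 2/3 ≠ 0)


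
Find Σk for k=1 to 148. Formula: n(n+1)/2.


n(n+1)/2 = 148×149/2 = 22052/2 = 11026

Σk = 11026


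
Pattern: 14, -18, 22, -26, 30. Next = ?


Pattern: alternating sign, magnitude arithmetic (d=4)
Terms: 14, -18, 22, -26, 30
Next term = -34

Next term = -34


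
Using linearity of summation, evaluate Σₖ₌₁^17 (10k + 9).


Σ(10k+9) = 10·Σk + 9·n
= 10·153 + 9·17
= 1530 + 153 = 1683

Σ = 1683


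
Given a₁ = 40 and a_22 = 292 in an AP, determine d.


d = (aₙ - a₁)/(n-1)
= (292 - 40)/(22-1)
= 252/21 = 12

d = 12


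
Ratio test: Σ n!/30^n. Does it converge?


aₙ = n!/30^n
a_{n+1}/aₙ = (n+1)!/30^(n+1) × 30^n/n!
= (n+1)/30
L = lim(n→∞) (n+1)/30 = ∞
L > 1 → series DIVERGES

Diverges (ratio test: L = ∞ > 1)


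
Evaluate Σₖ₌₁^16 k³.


n(n+1)/2 = 16×17/2 = 136
Σk³ = 136² = 18496

Σk³ = 18496


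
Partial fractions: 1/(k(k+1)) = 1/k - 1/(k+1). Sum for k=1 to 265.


1/(k(k+1)) = 1/k - 1/(k+1) (partial fractions)
Telescoping: Σ = 1 - 1/266 = 265/266

Sum = 265/266


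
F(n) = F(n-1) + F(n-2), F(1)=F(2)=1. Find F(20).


Fibonacci sequence: 1, 1, 2, 3, 5, 8, 13, 21, 34, 55, 89, ...
F(20) = 6765

F(20) = 6765


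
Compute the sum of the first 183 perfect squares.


n = 183
n(n+1)(2n+1)/6 = 183×184×367/6
= 12357624/6 = 2059604

Σk² = 2059604


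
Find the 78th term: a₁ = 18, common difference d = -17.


aₙ = a₁ + (n-1)d
= 18 + (78-1)×-17
= 18 - 1309
= -1291

a_78 = -1291


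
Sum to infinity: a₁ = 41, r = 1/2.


S∞ = a₁/(1-r) = 41/(1 - 1/2)
= 41/(1/2)
= 82

S∞ = 82


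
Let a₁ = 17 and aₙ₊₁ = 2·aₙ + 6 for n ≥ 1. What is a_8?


Computing step by step:
a_1 = 17
a_2 = 40
a_3 = 86
a_4 = 178
a_5 = 362
a_6 = 730
a_7 = 1466
a_8 = 2938


a_8 = 2938


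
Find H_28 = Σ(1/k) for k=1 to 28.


H_28 = 1/1 + 1/2 + 1/3 + ... + 1/28
= 315404588903/80313433200
≈ 3.9272

H_28 = 315404588903/80313433200 ≈ 3.9272


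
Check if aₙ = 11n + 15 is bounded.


aₙ = 11n + 15 → as n→∞, aₙ→∞
No finite upper bound exists
The sequence is UNBOUNDED

Unbounded (aₙ → ∞ as n → ∞)


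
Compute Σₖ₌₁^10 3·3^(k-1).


Sₙ = 3×(3^10 - 1)/(3 - 1)
= 3×(59049 - 1)/2
= 3×59048/2
= 88572

S_10 = 88572


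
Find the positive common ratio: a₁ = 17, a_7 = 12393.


r^(n-1) = aₙ/a₁
r^6 = 12393/17 = 729
r = 729^(1/6)
= ±3; taking r > 0 gives r = 3

r = 3


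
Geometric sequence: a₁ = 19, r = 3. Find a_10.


aₙ = a₁·r^(n-1)
= 19×3^9
= 19×19683
= 373977

a_10 = 373977


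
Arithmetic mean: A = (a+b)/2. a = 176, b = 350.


AM = (176 + 350)/2 = 526/2 = 263

AM = 263


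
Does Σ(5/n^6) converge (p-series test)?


p-series test: Σ c/n^p converges if p > 1, diverges if p ≤ 1 (constant c > 0 doesn't affect convergence).
p = 6
6 > 1 → CONVERGES

Converges (p = 6 > 1)


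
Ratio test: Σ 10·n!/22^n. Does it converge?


aₙ = 10·n!/22^n
a_{n+1}/aₙ = (n+1)!/22^(n+1) × 22^n/n!  (constant 10 cancels)
= (n+1)/22
L = lim(n→∞) (n+1)/22 = ∞
L > 1 → series DIVERGES

Diverges (ratio test: L = ∞ > 1)


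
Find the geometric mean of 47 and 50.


GM = √(47×50) = √2350 = 48.4768

GM = 48.4768


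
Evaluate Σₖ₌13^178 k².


Σₖ₌13^178 k² = Σₖ₌₁^178 k² − Σₖ₌₁^12 k²
= 178·179·357/6 − 12·13·25/6
= 1895789 − 650 = 1895139

Σk² = 1895139


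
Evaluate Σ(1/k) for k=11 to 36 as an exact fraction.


Σₖ₌11^36 1/k = 1/11 + 1/12 + 1/13 + ... + 1/36
= 2335944903847/1875370816800
≈ 1.2456

Sum = 2335944903847/1875370816800 ≈ 1.2456


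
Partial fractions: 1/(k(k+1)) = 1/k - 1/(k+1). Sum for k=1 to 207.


1/(k(k+1)) = 1/k - 1/(k+1) (partial fractions)
Telescoping: Σ = 1 - 1/208 = 207/208

Sum = 207/208


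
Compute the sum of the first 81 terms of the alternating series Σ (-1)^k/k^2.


S = -1 + 1/4 - 1/9 + 1/16 - 1/25 + 1/36 - 1/49 + 1/64 ± ...
= -0.8225
(Full series converges to -π²/12 ≈ -0.8225)

S_81 = -0.8225


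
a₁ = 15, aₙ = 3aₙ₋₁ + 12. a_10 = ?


Computing step by step:
a_1 = 15
a_2 = 57
a_3 = 183
a_4 = 561
a_5 = 1695
a_6 = 5097
a_7 = 15303
a_8 = 45921
a_9 = 137775
a_10 = 413337


a_10 = 413337


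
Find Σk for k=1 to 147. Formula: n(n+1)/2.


n(n+1)/2 = 147×148/2 = 21756/2 = 10878

Σk = 10878


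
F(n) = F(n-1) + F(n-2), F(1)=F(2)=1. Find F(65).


Fibonacci sequence: 1, 1, 2, 3, 5, 8, 13, 21, 34, 55, 89, ...
F(65) = 17167680177565

F(65) = 17167680177565


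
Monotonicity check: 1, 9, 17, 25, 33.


Differences: 8, 8, 8, 8
All differences > 0 → strictly INCREASING

Monotonically increasing


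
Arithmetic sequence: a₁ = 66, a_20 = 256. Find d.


d = (aₙ - a₁)/(n-1)
= (256 - 66)/(20-1)
= 190/19 = 10

d = 10


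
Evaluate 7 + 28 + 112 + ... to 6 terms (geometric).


Sₙ = 7×(4^6 - 1)/(4 - 1)
= 7×(4096 - 1)/3
= 7×4095/3
= 9555

S_6 = 9555


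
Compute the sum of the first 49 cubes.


n(n+1)/2 = 49×50/2 = 1225
Σk³ = 1225² = 1500625

Σk³ = 1500625


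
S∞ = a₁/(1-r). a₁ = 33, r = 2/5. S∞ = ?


S∞ = a₁/(1-r) = 33/(1 - 2/5)
= 33/(3/5)
= 55

S∞ = 55


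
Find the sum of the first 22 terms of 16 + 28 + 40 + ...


aₙ = 16 + (22-1)×12 = 268
Sₙ = n(a₁+aₙ)/2 = 22×(16+268)/2
= 22×284/2 = 3124

S_22 = 3124


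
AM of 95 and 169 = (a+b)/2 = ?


AM = (95 + 169)/2 = 264/2 = 132

AM = 132


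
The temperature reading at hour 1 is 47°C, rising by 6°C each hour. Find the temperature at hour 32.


aₙ = a₁ + (n-1)d
= 47 + (32-1)×6
= 47 + 186
= 233

a_32 = 233


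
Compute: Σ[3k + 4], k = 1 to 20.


Σ(3k+4) = 3·Σk + 4·n
= 3·210 + 4·20
= 630 + 80 = 710

Σ = 710


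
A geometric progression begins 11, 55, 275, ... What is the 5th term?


aₙ = a₁·r^(n-1)
= 11×5^4
= 11×625
= 6875

a_5 = 6875


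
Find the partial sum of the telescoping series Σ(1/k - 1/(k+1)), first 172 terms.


Telescoping: adjacent terms cancel.
= 1/1 - 1/173
= 1 - 1/173 = 172/173

Sum = 172/173


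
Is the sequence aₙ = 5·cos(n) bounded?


For all n, -1 ≤ cos(n) ≤ 1, so -5 ≤ 5·cos(n) ≤ 5
Lower bound: -5, Upper bound: 5
The sequence IS bounded

Bounded (-5 ≤ aₙ ≤ 5)


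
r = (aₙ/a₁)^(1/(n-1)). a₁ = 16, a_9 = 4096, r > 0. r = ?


r^(n-1) = aₙ/a₁
r^8 = 4096/16 = 256
r = 256^(1/8)
= ±2; taking r > 0 gives r = 2

r = 2


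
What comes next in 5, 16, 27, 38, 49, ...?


Pattern: arithmetic (d=11)
Terms: 5, 16, 27, 38, 49
Next term = 60

Next term = 60


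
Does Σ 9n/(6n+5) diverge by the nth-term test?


lim(n→∞) 9n/(6n+5) = 9/6 = 3/2  (divide numerator and denominator by n)
lim aₙ = 3/2 ≠ 0 → series DIVERGES

Diverges (lim aₙ = 3/2 ≠ 0)


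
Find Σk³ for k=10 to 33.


Σₖ₌10^33 k³ = [33·34/2]² − [9·10/2]²
= 314721 − 2025 = 312696

Σk³ = 312696


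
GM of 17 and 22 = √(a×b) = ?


GM = √(17×22) = √374 = 19.3391

GM = 19.3391


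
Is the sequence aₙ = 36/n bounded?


a₁ = 36, a₂ = 36/2, a₃ = 36/3, ...
0 < aₙ ≤ 36 for all n ≥ 1
Lower bound: 0, Upper bound: 36
The sequence IS bounded

Bounded (0 < aₙ ≤ 36)


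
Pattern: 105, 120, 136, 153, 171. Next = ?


Pattern: triangular numbers: n(n+1)/2
Terms: 105, 120, 136, 153, 171
Next term = 190

Next term = 190


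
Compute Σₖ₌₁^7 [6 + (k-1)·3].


aₙ = 6 + (7-1)×3 = 24
Sₙ = n(a₁+aₙ)/2 = 7×(6+24)/2
= 7×30/2 = 105

S_7 = 105


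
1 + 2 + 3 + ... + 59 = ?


n(n+1)/2 = 59×60/2 = 3540/2 = 1770

Σk = 1770


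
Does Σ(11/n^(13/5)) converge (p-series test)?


p-series test: Σ c/n^p converges if p > 1, diverges if p ≤ 1 (constant c > 0 doesn't affect convergence).
p = 13/5
13/5 > 1 → CONVERGES

Converges (p = 13/5 > 1)


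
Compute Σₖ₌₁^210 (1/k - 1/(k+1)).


Telescoping: adjacent terms cancel.
= 1/1 - 1/211
= 1 - 1/211 = 210/211

Sum = 210/211


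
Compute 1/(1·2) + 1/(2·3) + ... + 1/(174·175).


1/(k(k+1)) = 1/k - 1/(k+1) (partial fractions)
Telescoping: Σ = 1 - 1/175 = 174/175

Sum = 174/175


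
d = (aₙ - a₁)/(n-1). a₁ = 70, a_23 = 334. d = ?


d = (aₙ - a₁)/(n-1)
= (334 - 70)/(23-1)
= 264/22 = 12

d = 12


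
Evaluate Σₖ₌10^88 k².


Σₖ₌10^88 k² = Σₖ₌₁^88 k² − Σₖ₌₁^9 k²
= 88·89·177/6 − 9·10·19/6
= 231044 − 285 = 230759

Σk² = 230759


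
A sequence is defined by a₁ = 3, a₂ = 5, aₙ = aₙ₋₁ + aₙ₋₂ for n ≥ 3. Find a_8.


Computing iteratively: 3, 5, 8, 13, 21, 34, 55, 89
a_8 = 89

a_8 = 89


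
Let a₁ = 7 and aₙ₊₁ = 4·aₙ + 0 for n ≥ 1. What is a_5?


Computing step by step:
a_1 = 7
a_2 = 28
a_3 = 112
a_4 = 448
a_5 = 1792


a_5 = 1792


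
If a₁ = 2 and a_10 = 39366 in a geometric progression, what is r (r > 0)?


r^(n-1) = aₙ/a₁
r^9 = 39366/2 = 19683
r = 19683^(1/9)
= 3

r = 3


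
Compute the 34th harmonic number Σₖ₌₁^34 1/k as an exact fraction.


H_34 = 1/1 + 1/2 + 1/3 + ... + 1/34
= 54062195834749/13127595717600
≈ 4.1182

H_34 = 54062195834749/13127595717600 ≈ 4.1182


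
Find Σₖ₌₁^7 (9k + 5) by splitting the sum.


Σ(9k+5) = 9·Σk + 5·n
= 9·28 + 5·7
= 252 + 35 = 287

Σ = 287


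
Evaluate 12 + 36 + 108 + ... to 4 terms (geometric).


Sₙ = 12×(3^4 - 1)/(3 - 1)
= 12×(81 - 1)/2
= 12×80/2
= 480

S_4 = 480


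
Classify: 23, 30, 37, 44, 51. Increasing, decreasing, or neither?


Differences: 7, 7, 7, 7
All differences > 0 → strictly INCREASING

Monotonically increasing


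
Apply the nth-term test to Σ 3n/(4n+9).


lim(n→∞) 3n/(4n+9) = 3/4 = 3/4  (divide numerator and denominator by n)
lim aₙ = 3/4 ≠ 0 → series DIVERGES

Diverges (lim aₙ = 3/4 ≠ 0)


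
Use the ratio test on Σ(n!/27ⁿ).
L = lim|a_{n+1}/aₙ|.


aₙ = n!/27^n
a_{n+1}/aₙ = (n+1)!/27^(n+1) × 27^n/n!
= (n+1)/27
L = lim(n→∞) (n+1)/27 = ∞
L > 1 → series DIVERGES

Diverges (ratio test: L = ∞ > 1)


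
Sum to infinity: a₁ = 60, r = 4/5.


S∞ = a₁/(1-r) = 60/(1 - 4/5)
= 60/(1/5)
= 300

S∞ = 300


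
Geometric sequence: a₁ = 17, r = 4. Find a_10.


aₙ = a₁·r^(n-1)
= 17×4^9
= 17×262144
= 4456448

a_10 = 4456448


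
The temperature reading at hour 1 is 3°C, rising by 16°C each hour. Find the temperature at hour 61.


aₙ = a₁ + (n-1)d
= 3 + (61-1)×16
= 3 + 960
= 963

a_61 = 963


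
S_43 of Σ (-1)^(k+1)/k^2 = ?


S = 1 - 1/4 + 1/9 - 1/16 + 1/25 - 1/36 + 1/49 - 1/64 ± ...
= 0.8227
(Full series converges to +π²/12 ≈ +0.8225)

S_43 = 0.8227


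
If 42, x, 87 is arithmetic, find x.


AM = (42 + 87)/2 = 129/2 = 64.5

AM = 64.5


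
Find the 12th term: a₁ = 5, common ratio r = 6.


aₙ = a₁·r^(n-1)
= 5×6^11
= 5×362797056
= 1813985280

a_12 = 1813985280


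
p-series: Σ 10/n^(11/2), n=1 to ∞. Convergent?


p-series test: Σ c/n^p converges if p > 1, diverges if p ≤ 1 (constant c > 0 doesn't affect convergence).
p = 11/2
11/2 > 1 → CONVERGES

Converges (p = 11/2 > 1)


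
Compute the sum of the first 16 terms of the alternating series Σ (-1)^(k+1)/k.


S = 1 - 1/2 + 1/3 - 1/4 + 1/5 - 1/6 + 1/7 - 1/8 ± ...
= 0.6629
(Full series converges to +ln(2) ≈ +0.6931)

S_16 = 0.6629


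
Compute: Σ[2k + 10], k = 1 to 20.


Σ(2k+10) = 2·Σk + 10·n
= 2·210 + 10·20
= 420 + 200 = 620

Σ = 620


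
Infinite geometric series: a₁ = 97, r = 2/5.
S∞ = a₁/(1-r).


S∞ = a₁/(1-r) = 97/(1 - 2/5)
= 97/(3/5)
= 485/3

S∞ = 485/3


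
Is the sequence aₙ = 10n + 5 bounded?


aₙ = 10n + 5 → as n→∞, aₙ→∞
No finite upper bound exists
The sequence is UNBOUNDED

Unbounded (aₙ → ∞ as n → ∞)


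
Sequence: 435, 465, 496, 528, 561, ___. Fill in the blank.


Pattern: triangular numbers: n(n+1)/2
Terms: 435, 465, 496, 528, 561
Next term = 595

Next term = 595


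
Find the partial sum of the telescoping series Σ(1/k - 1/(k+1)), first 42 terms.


Telescoping: adjacent terms cancel.
= 1/1 - 1/43
= 1 - 1/43 = 42/43

Sum = 42/43


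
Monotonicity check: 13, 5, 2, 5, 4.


Differences: -8, -3, 3, -1
Difference at position 3 is +3 (> 0) but position 1 is -8 (< 0) — sequence both rises and falls
→ NOT monotonic

Not monotonic


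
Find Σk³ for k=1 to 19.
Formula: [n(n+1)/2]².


n(n+1)/2 = 19×20/2 = 190
Σk³ = 190² = 36100

Σk³ = 36100


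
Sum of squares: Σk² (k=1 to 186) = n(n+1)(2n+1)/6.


n = 186
n(n+1)(2n+1)/6 = 186×187×373/6
= 12973686/6 = 2162281

Σk² = 2162281


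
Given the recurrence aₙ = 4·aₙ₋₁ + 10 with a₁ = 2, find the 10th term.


Computing step by step:
a_1 = 2
a_2 = 18
a_3 = 82
a_4 = 338
a_5 = 1362
a_6 = 5458
a_7 = 21842
a_8 = 87378
a_9 = 349522
a_10 = 1398098


a_10 = 1398098


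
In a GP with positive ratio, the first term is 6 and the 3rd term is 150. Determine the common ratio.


r^(n-1) = aₙ/a₁
r^2 = 150/6 = 25
r = 25^(1/2)
= ±5; taking r > 0 gives r = 5

r = 5


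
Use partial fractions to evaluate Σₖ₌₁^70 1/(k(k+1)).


1/(k(k+1)) = 1/k - 1/(k+1) (partial fractions)
Telescoping: Σ = 1 - 1/71 = 70/71

Sum = 70/71


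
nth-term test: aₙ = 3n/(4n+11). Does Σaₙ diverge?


lim(n→∞) 3n/(4n+11) = 3/4 = 3/4  (divide numerator and denominator by n)
lim aₙ = 3/4 ≠ 0 → series DIVERGES

Diverges (lim aₙ = 3/4 ≠ 0)


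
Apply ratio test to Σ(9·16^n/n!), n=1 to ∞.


aₙ = 9·16^n/n!
a_{n+1}/aₙ = 16^(n+1)/(n+1)! × n!/16^n  (constant 9 cancels)
= 16/(n+1)
L = lim(n→∞) 16/(n+1) = 0
L < 1 → series CONVERGES

Converges (ratio test: L = 0 < 1)


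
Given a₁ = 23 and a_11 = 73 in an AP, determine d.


d = (aₙ - a₁)/(n-1)
= (73 - 23)/(11-1)
= 50/10 = 5

d = 5


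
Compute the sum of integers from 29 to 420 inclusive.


Σₖ₌29^420 k = Σₖ₌₁^420 k − Σₖ₌₁^28 k
= 420·421/2 − 28·29/2
= 88410 − 406 = 88004

Σk = 88004


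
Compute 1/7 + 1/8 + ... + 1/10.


Σₖ₌7^10 1/k = 1/7 + 1/8 + 1/9 + 1/10
= 1207/2520
≈ 0.479

Sum = 1207/2520 ≈ 0.479


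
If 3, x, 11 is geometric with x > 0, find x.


GM = √(3×11) = √33 = 5.7446

GM = 5.7446


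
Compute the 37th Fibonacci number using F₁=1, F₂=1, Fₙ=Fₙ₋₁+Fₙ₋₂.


Fibonacci sequence: 1, 1, 2, 3, 5, 8, 13, 21, 34, 55, 89, ...
F(37) = 24157817

F(37) = 24157817


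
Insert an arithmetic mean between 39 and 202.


AM = (39 + 202)/2 = 241/2 = 120.5

AM = 120.5


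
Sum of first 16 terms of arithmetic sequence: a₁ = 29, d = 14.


aₙ = 29 + (16-1)×14 = 239
Sₙ = n(a₁+aₙ)/2 = 16×(29+239)/2
= 16×268/2 = 2144

S_16 = 2144


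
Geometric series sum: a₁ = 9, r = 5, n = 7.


Sₙ = 9×(5^7 - 1)/(5 - 1)
= 9×(78125 - 1)/4
= 9×78124/4
= 175779

S_7 = 175779


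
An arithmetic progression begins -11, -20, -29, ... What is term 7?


aₙ = a₁ + (n-1)d
= -11 + (7-1)×-9
= -11 - 54
= -65

a_7 = -65
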